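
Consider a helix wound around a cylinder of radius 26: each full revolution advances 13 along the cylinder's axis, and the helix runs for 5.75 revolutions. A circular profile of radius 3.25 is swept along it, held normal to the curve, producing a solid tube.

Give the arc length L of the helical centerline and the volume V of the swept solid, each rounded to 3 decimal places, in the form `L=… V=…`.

L=942.306 V=31268.599

2πR = 2π·26 = 163.362818
per-turn = √(163.362818² + 13²) = √(26687.4103 + 169) = √26856.4103 = 163.879255
L = 5.75 × 163.879255 = 942.305718
V = π·3.25² × L = 33.183072 × 942.305718 = 31268.598856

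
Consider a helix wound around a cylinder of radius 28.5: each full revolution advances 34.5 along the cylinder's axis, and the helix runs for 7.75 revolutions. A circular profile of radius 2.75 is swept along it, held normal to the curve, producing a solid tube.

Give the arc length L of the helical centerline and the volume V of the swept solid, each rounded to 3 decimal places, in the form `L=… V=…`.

L=1413.320 V=33578.079

2πR = 2π·28.5 = 179.070781
per-turn = √(179.070781² + 34.5²) = √(32066.3447 + 1190.25) = √33256.5947 = 182.363907
L = 7.75 × 182.363907 = 1413.320282
V = π·2.75² × L = 23.758294 × 1413.320282 = 33578.079398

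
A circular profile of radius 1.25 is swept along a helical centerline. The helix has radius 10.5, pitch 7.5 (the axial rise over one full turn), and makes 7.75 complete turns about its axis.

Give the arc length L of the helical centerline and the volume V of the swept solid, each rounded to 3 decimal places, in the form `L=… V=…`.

2πR = 2π·10.5 = 65.973446
per-turn = √(65.973446² + 7.5²) = √(4352.4955 + 56.25) = √4408.7455 = 66.398385
L = 7.75 × 66.398385 = 514.587484
V = π·1.25² × L = 4.908739 × 514.587484 = 2525.975407

L=514.587 V=2525.975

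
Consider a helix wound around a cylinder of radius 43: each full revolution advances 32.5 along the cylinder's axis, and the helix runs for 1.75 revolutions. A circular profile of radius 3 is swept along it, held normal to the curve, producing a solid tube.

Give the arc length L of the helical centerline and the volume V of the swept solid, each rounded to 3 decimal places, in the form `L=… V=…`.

L=476.218 V=13464.752

2πR = 2π·43 = 270.176968
per-turn = √(270.176968² + 32.5²) = √(72995.5942 + 1056.25) = √74051.8442 = 272.124685
L = 1.75 × 272.124685 = 476.218199
V = π·3² × L = 28.274334 × 476.218199 = 13464.752349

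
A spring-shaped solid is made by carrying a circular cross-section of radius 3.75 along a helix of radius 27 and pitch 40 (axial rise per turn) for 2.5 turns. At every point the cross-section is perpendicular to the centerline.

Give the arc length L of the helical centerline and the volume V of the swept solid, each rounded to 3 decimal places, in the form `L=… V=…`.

L=435.745 V=19250.616

2πR = 2π·27 = 169.646003
per-turn = √(169.646003² + 40²) = √(28779.7664 + 1600) = √30379.7664 = 174.297924
L = 2.5 × 174.297924 = 435.744811
V = π·3.75² × L = 44.178647 × 435.744811 = 19250.616047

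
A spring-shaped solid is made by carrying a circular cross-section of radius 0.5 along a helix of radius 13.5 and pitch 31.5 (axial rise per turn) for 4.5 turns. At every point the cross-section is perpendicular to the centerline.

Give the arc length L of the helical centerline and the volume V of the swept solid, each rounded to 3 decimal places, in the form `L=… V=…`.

2πR = 2π·13.5 = 84.823002
per-turn = √(84.823002² + 31.5²) = √(7194.9416 + 992.25) = √8187.1916 = 90.483101
L = 4.5 × 90.483101 = 407.173956
V = π·0.5² × L = 0.785398 × 407.173956 = 319.793677

L=407.174 V=319.794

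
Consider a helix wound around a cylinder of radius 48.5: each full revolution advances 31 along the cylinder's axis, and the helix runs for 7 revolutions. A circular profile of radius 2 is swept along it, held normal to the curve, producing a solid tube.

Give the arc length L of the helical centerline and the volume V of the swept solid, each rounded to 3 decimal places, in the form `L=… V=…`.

L=2144.150 V=26944.190

2πR = 2π·48.5 = 304.734487
per-turn = √(304.734487² + 31²) = √(92863.1078 + 961) = √93824.1078 = 306.307211
L = 7 × 306.307211 = 2144.150480
V = π·2² × L = 12.566371 × 2144.150480 = 26944.189590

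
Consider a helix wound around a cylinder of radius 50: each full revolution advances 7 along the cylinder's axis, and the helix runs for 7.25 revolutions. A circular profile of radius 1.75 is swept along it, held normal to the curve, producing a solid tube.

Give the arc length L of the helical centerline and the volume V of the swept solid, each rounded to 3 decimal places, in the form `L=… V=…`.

L=2278.220 V=21919.045

2πR = 2π·50 = 314.159265
per-turn = √(314.159265² + 7²) = √(98696.0440 + 49) = √98745.0440 = 314.237242
L = 7.25 × 314.237242 = 2278.220002
V = π·1.75² × L = 9.621128 × 2278.220002 = 21919.045112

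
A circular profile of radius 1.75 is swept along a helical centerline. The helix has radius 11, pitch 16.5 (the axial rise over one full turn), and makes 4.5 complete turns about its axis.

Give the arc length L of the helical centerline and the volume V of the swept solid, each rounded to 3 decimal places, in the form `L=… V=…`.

2πR = 2π·11 = 69.115038
per-turn = √(69.115038² + 16.5²) = √(4776.8885 + 272.25) = √5049.1385 = 71.057290
L = 4.5 × 71.057290 = 319.757807
V = π·1.75² × L = 9.621128 × 319.757807 = 3076.430632

L=319.758 V=3076.431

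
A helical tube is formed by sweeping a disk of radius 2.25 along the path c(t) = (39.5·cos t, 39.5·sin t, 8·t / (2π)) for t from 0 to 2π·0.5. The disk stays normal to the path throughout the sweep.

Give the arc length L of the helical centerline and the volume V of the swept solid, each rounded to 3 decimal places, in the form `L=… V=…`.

2πR = 2π·39.5 = 248.185820
per-turn = √(248.185820² + 8²) = √(61596.2011 + 64) = √61660.2011 = 248.314722
L = 0.5 × 248.314722 = 124.157361
V = π·2.25² × L = 15.904313 × 124.157361 = 1974.637505

L=124.157 V=1974.638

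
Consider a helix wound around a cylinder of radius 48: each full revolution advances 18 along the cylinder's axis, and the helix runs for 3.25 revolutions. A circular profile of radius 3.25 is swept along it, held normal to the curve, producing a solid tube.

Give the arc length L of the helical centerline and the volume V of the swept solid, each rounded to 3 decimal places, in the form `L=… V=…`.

2πR = 2π·48 = 301.592895
per-turn = √(301.592895² + 18²) = √(90958.2742 + 324) = √91282.2742 = 302.129565
L = 3.25 × 302.129565 = 981.921087
V = π·3.25² × L = 33.183072 × 981.921087 = 32583.158520

L=981.921 V=32583.159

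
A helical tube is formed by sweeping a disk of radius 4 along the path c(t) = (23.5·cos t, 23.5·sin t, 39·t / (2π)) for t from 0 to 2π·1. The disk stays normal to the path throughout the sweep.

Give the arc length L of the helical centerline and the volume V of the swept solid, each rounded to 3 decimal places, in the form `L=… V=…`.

L=152.719 V=7676.472

2πR = 2π·23.5 = 147.654855
per-turn = √(147.654855² + 39²) = √(21801.9561 + 1521) = √23322.9561 = 152.718552
L = 1 × 152.718552 = 152.718552
V = π·4² × L = 50.265482 × 152.718552 = 7676.471696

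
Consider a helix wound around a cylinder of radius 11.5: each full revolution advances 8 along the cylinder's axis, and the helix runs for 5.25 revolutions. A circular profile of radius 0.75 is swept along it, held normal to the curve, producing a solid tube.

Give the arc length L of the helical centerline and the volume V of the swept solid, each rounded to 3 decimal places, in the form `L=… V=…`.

2πR = 2π·11.5 = 72.256631
per-turn = √(72.256631² + 8²) = √(5221.0207 + 64) = √5285.0207 = 72.698148
L = 5.25 × 72.698148 = 381.665277
V = π·0.75² × L = 1.767146 × 381.665277 = 674.458217

L=381.665 V=674.458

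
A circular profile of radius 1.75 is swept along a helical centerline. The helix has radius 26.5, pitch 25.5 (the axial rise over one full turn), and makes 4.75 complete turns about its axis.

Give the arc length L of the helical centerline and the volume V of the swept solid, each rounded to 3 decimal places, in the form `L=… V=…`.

2πR = 2π·26.5 = 166.504411
per-turn = √(166.504411² + 25.5²) = √(27723.7188 + 650.25) = √28373.9688 = 168.445744
L = 4.75 × 168.445744 = 800.117285
V = π·1.75² × L = 9.621128 × 800.117285 = 7698.030418

L=800.117 V=7698.030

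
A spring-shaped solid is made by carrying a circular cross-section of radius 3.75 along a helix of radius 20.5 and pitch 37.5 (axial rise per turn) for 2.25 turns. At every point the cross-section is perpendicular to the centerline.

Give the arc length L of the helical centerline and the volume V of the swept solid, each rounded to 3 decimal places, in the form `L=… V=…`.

2πR = 2π·20.5 = 128.805299
per-turn = √(128.805299² + 37.5²) = √(16590.8050 + 1406.25) = √17997.0550 = 134.153103
L = 2.25 × 134.153103 = 301.844481
V = π·3.75² × L = 44.178647 × 301.844481 = 13335.080698

L=301.844 V=13335.081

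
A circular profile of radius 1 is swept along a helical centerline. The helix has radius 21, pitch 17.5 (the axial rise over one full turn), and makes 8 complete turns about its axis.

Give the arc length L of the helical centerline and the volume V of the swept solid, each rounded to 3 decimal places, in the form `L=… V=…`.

2πR = 2π·21 = 131.946891
per-turn = √(131.946891² + 17.5²) = √(17409.9822 + 306.25) = √17716.2322 = 133.102337
L = 8 × 133.102337 = 1064.818697
V = π·1² × L = 3.141593 × 1064.818697 = 3345.226597

L=1064.819 V=3345.227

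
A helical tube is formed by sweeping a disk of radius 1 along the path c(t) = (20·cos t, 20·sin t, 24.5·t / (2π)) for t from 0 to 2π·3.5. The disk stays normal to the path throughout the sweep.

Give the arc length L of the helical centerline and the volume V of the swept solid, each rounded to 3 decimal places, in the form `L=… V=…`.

L=448.104 V=1407.761

2πR = 2π·20 = 125.663706
per-turn = √(125.663706² + 24.5²) = √(15791.3670 + 600.25) = √16391.6170 = 128.029751
L = 3.5 × 128.029751 = 448.104127
V = π·1² × L = 3.141593 × 448.104127 = 1407.760634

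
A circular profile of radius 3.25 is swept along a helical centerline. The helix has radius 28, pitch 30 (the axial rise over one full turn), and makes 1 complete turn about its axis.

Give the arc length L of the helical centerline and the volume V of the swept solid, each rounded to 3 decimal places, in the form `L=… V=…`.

L=178.469 V=5922.140

2πR = 2π·28 = 175.929189
per-turn = √(175.929189² + 30²) = √(30951.0794 + 900) = √31851.0794 = 178.468707
L = 1 × 178.468707 = 178.468707
V = π·3.25² × L = 33.183072 × 178.468707 = 5922.140028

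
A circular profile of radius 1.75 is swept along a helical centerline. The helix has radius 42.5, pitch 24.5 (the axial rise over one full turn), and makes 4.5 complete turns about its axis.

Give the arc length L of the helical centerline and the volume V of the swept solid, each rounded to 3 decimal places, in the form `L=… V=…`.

2πR = 2π·42.5 = 267.035376
per-turn = √(267.035376² + 24.5²) = √(71307.8918 + 600.25) = √71908.1418 = 268.156935
L = 4.5 × 268.156935 = 1206.706208
V = π·1.75² × L = 9.621128 × 1206.706208 = 11609.874280

L=1206.706 V=11609.874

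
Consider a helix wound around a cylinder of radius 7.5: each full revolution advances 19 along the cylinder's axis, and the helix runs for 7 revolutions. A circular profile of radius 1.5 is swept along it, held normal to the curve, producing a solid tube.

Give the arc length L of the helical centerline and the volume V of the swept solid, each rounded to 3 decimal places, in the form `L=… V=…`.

2πR = 2π·7.5 = 47.123890
per-turn = √(47.123890² + 19²) = √(2220.6610 + 361) = √2581.6610 = 50.810048
L = 7 × 50.810048 = 355.670337
V = π·1.5² × L = 7.068583 × 355.670337 = 2514.085464

L=355.670 V=2514.085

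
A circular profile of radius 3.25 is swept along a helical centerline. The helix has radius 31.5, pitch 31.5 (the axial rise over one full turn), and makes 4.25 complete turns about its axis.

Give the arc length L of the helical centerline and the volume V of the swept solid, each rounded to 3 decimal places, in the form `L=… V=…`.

2πR = 2π·31.5 = 197.920337
per-turn = √(197.920337² + 31.5²) = √(39172.4599 + 992.25) = √40164.7099 = 200.411352
L = 4.25 × 200.411352 = 851.748244
V = π·3.25² × L = 33.183072 × 851.748244 = 28263.623666

L=851.748 V=28263.624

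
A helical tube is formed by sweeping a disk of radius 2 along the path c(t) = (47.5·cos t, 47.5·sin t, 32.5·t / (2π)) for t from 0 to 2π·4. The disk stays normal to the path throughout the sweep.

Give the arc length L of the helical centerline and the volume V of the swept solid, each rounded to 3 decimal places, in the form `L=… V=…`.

L=1200.863 V=15090.484

2πR = 2π·47.5 = 298.451302
per-turn = √(298.451302² + 32.5²) = √(89073.1797 + 1056.25) = √90129.4297 = 300.215639
L = 4 × 300.215639 = 1200.862555
V = π·2² × L = 12.566371 × 1200.862555 = 15090.483921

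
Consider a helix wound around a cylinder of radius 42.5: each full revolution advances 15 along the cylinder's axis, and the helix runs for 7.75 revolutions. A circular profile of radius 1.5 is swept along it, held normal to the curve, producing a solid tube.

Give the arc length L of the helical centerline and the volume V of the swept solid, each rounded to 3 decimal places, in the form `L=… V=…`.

2πR = 2π·42.5 = 267.035376
per-turn = √(267.035376² + 15²) = √(71307.8918 + 225) = √71532.8918 = 267.456336
L = 7.75 × 267.456336 = 2072.786606
V = π·1.5² × L = 7.068583 × 2072.786606 = 14651.665141

L=2072.787 V=14651.665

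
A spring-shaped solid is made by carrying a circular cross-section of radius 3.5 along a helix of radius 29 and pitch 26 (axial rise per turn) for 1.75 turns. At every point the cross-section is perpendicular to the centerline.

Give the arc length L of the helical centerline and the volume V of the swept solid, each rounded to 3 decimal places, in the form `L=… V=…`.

2πR = 2π·29 = 182.212374
per-turn = √(182.212374² + 26²) = √(33201.3492 + 676) = √33877.3492 = 184.058005
L = 1.75 × 184.058005 = 322.101509
V = π·3.5² × L = 38.484510 × 322.101509 = 12395.918737

L=322.102 V=12395.919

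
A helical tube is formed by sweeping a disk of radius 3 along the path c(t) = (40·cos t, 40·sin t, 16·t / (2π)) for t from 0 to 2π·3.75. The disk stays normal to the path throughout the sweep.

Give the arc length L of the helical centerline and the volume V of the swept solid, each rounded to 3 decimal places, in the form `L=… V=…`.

2πR = 2π·40 = 251.327412
per-turn = √(251.327412² + 16²) = √(63165.4682 + 256) = √63421.4682 = 251.836193
L = 3.75 × 251.836193 = 944.385724
V = π·3² × L = 28.274334 × 944.385724 = 26701.877280

L=944.386 V=26701.877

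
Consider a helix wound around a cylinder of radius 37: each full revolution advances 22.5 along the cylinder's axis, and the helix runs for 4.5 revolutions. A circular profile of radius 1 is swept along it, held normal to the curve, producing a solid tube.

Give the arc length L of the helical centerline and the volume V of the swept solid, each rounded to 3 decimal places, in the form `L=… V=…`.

L=1051.039 V=3301.935

2πR = 2π·37 = 232.477856
per-turn = √(232.477856² + 22.5²) = √(54045.9537 + 506.25) = √54552.2037 = 233.564132
L = 4.5 × 233.564132 = 1051.038593
V = π·1² × L = 3.141593 × 1051.038593 = 3301.935124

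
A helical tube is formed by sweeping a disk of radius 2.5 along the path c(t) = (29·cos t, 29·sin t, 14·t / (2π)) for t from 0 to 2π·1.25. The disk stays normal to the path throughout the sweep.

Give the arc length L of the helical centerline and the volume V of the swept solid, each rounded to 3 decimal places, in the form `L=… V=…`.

L=228.437 V=4485.346

2πR = 2π·29 = 182.212374
per-turn = √(182.212374² + 14²) = √(33201.3492 + 196) = √33397.3492 = 182.749416
L = 1.25 × 182.749416 = 228.436771
V = π·2.5² × L = 19.634954 × 228.436771 = 4485.345501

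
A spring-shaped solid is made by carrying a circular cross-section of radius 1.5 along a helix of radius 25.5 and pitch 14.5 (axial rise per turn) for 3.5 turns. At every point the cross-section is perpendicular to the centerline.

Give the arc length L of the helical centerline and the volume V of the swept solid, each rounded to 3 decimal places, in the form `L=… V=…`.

2πR = 2π·25.5 = 160.221225
per-turn = √(160.221225² + 14.5²) = √(25670.8410 + 210.25) = √25881.0910 = 160.876011
L = 3.5 × 160.876011 = 563.066040
V = π·1.5² × L = 7.068583 × 563.066040 = 3980.079303

L=563.066 V=3980.079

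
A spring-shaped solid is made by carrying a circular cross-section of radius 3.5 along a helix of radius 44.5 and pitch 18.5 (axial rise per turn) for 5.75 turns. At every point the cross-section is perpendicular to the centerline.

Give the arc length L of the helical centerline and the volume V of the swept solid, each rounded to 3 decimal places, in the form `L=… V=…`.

L=1611.225 V=62007.219

2πR = 2π·44.5 = 279.601746
per-turn = √(279.601746² + 18.5²) = √(78177.1365 + 342.25) = √78519.3865 = 280.213109
L = 5.75 × 280.213109 = 1611.225377
V = π·3.5² × L = 38.484510 × 1611.225377 = 62007.219136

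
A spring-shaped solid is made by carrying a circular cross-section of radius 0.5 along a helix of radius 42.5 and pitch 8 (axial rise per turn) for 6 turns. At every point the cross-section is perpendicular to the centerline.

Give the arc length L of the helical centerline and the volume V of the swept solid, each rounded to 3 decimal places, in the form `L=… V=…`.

2πR = 2π·42.5 = 267.035376
per-turn = √(267.035376² + 8²) = √(71307.8918 + 64) = √71371.8918 = 267.155183
L = 6 × 267.155183 = 1602.931098
V = π·0.5² × L = 0.785398 × 1602.931098 = 1258.939140

L=1602.931 V=1258.939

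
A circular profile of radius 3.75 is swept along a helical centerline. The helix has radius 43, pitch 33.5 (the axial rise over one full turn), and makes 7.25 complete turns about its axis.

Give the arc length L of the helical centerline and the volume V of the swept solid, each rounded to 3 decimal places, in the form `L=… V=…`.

2πR = 2π·43 = 270.176968
per-turn = √(270.176968² + 33.5²) = √(72995.5942 + 1122.25) = √74117.8442 = 272.245926
L = 7.25 × 272.245926 = 1973.782963
V = π·3.75² × L = 44.178647 × 1973.782963 = 87199.060146

L=1973.783 V=87199.060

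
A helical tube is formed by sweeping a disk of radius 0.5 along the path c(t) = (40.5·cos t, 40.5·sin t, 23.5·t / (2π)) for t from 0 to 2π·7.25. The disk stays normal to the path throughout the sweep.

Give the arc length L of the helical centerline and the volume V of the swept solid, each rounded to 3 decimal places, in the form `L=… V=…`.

L=1852.751 V=1455.147

2πR = 2π·40.5 = 254.469005
per-turn = √(254.469005² + 23.5²) = √(64754.4745 + 552.25) = √65306.7245 = 255.551804
L = 7.25 × 255.551804 = 1852.750578
V = π·0.5² × L = 0.785398 × 1852.750578 = 1455.146901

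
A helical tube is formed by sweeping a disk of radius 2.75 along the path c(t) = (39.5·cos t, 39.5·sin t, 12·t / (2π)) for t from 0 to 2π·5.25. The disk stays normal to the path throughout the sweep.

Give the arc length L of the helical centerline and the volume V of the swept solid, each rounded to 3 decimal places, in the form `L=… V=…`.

L=1304.498 V=30992.641

2πR = 2π·39.5 = 248.185820
per-turn = √(248.185820² + 12²) = √(61596.2011 + 144) = √61740.2011 = 248.475755
L = 5.25 × 248.475755 = 1304.497716
V = π·2.75² × L = 23.758294 × 1304.497716 = 30992.640845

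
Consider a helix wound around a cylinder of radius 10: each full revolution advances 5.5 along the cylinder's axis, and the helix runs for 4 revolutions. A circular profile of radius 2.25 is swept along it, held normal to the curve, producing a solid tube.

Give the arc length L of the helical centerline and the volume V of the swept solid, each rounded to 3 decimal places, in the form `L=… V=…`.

L=252.288 V=4012.475

2πR = 2π·10 = 62.831853
per-turn = √(62.831853² + 5.5²) = √(3947.8418 + 30.25) = √3978.0918 = 63.072116
L = 4 × 63.072116 = 252.288462
V = π·2.25² × L = 15.904313 × 252.288462 = 4012.474621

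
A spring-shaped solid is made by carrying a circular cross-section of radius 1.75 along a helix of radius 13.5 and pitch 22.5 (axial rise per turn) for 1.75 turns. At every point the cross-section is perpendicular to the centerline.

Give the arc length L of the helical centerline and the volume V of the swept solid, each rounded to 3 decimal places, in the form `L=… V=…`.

2πR = 2π·13.5 = 84.823002
per-turn = √(84.823002² + 22.5²) = √(7194.9416 + 506.25) = √7701.1916 = 87.756433
L = 1.75 × 87.756433 = 153.573759
V = π·1.75² × L = 9.621128 × 153.573759 = 1477.552711

L=153.574 V=1477.553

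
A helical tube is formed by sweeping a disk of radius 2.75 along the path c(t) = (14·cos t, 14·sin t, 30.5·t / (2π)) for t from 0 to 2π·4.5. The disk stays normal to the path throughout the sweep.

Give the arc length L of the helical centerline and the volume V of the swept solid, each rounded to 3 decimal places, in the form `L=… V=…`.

L=418.960 V=9953.773

2πR = 2π·14 = 87.964594
per-turn = √(87.964594² + 30.5²) = √(7737.7699 + 930.25) = √8668.0199 = 93.102201
L = 4.5 × 93.102201 = 418.959905
V = π·2.75² × L = 23.758294 × 418.959905 = 9953.772782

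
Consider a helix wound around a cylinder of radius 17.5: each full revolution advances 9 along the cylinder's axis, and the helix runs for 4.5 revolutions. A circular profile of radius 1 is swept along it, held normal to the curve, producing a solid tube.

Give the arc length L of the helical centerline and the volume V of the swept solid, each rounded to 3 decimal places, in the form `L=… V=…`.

L=496.456 V=1559.661

2πR = 2π·17.5 = 109.955743
per-turn = √(109.955743² + 9²) = √(12090.2654 + 81) = √12171.2654 = 110.323458
L = 4.5 × 110.323458 = 496.455561
V = π·1² × L = 3.141593 × 496.455561 = 1559.661144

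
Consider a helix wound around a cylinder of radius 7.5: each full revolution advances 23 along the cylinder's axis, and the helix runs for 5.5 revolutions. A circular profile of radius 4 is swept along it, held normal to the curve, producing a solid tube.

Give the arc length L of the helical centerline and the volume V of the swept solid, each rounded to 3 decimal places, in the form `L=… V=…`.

2πR = 2π·7.5 = 47.123890
per-turn = √(47.123890² + 23²) = √(2220.6610 + 529) = √2749.6610 = 52.437210
L = 5.5 × 52.437210 = 288.404655
V = π·4² × L = 50.265482 × 288.404655 = 14496.799120

L=288.405 V=14496.799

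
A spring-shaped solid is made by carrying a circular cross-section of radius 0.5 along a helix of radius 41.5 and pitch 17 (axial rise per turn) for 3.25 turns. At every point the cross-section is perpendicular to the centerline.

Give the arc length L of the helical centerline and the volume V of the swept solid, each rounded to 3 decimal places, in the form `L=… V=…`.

L=849.244 V=666.994

2πR = 2π·41.5 = 260.752190
per-turn = √(260.752190² + 17²) = √(67991.7047 + 289) = √68280.7047 = 261.305769
L = 3.25 × 261.305769 = 849.243748
V = π·0.5² × L = 0.785398 × 849.243748 = 666.994480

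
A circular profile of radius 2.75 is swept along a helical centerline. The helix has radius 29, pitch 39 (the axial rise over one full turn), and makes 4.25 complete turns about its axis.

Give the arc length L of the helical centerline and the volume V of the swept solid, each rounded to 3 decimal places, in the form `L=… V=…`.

2πR = 2π·29 = 182.212374
per-turn = √(182.212374² + 39²) = √(33201.3492 + 1521) = √34722.3492 = 186.339339
L = 4.25 × 186.339339 = 791.942190
V = π·2.75² × L = 23.758294 × 791.942190 = 18815.195735

L=791.942 V=18815.196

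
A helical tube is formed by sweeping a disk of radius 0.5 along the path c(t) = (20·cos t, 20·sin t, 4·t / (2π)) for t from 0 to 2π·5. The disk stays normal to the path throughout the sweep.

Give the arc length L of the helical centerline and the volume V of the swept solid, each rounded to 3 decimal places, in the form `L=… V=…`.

L=628.637 V=493.730

2πR = 2π·20 = 125.663706
per-turn = √(125.663706² + 4²) = √(15791.3670 + 16) = √15807.3670 = 125.727352
L = 5 × 125.727352 = 628.636760
V = π·0.5² × L = 0.785398 × 628.636760 = 493.730157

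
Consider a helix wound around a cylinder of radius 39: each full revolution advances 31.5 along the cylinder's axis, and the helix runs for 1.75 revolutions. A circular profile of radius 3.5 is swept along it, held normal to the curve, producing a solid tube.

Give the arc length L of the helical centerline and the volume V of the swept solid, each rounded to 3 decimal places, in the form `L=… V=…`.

L=432.356 V=16639.008

2πR = 2π·39 = 245.044227
per-turn = √(245.044227² + 31.5²) = √(60046.6732 + 992.25) = √61038.9232 = 247.060566
L = 1.75 × 247.060566 = 432.355990
V = π·3.5² × L = 38.484510 × 432.355990 = 16639.008430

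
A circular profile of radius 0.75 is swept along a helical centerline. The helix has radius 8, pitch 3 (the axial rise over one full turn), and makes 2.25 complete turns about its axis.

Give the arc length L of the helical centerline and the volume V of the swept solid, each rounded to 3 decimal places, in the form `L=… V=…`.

2πR = 2π·8 = 50.265482
per-turn = √(50.265482² + 3²) = √(2526.6187 + 9) = √2535.6187 = 50.354928
L = 2.25 × 50.354928 = 113.298587
V = π·0.75² × L = 1.767146 × 113.298587 = 200.215130

L=113.299 V=200.215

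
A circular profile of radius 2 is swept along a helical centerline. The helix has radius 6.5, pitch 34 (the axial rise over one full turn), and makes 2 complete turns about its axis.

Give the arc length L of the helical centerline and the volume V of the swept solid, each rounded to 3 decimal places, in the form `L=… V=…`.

2πR = 2π·6.5 = 40.840704
per-turn = √(40.840704² + 34²) = √(1667.9631 + 1156) = √2823.9631 = 53.140974
L = 2 × 53.140974 = 106.281948
V = π·2² × L = 12.566371 × 106.281948 = 1335.578354

L=106.282 V=1335.578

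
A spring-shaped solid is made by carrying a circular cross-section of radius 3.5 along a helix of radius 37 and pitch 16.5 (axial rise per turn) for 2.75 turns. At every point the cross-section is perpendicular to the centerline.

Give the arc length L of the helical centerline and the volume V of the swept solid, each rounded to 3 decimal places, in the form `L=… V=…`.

2πR = 2π·37 = 232.477856
per-turn = √(232.477856² + 16.5²) = √(54045.9537 + 272.25) = √54318.2037 = 233.062660
L = 2.75 × 233.062660 = 640.922316
V = π·3.5² × L = 38.484510 × 640.922316 = 24665.581294

L=640.922 V=24665.581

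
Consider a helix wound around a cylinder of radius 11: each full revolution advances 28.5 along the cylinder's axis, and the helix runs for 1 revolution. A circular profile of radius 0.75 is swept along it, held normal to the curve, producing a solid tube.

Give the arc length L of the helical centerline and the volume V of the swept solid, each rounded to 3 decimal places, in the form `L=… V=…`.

L=74.761 V=132.113

2πR = 2π·11 = 69.115038
per-turn = √(69.115038² + 28.5²) = √(4776.8885 + 812.25) = √5589.1385 = 74.760541
L = 1 × 74.760541 = 74.760541
V = π·0.75² × L = 1.767146 × 74.760541 = 132.112782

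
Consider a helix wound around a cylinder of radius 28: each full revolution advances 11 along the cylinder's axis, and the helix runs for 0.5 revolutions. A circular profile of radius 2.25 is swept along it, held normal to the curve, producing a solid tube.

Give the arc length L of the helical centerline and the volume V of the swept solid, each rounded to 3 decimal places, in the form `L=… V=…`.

2πR = 2π·28 = 175.929189
per-turn = √(175.929189² + 11²) = √(30951.0794 + 121) = √31072.0794 = 176.272742
L = 0.5 × 176.272742 = 88.136371
V = π·2.25² × L = 15.904313 × 88.136371 = 1401.748410

L=88.136 V=1401.748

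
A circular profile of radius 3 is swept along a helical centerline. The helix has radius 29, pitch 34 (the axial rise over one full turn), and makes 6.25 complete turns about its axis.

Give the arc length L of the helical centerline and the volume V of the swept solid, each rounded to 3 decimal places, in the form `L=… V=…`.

L=1158.483 V=32755.348

2πR = 2π·29 = 182.212374
per-turn = √(182.212374² + 34²) = √(33201.3492 + 1156) = √34357.3492 = 185.357355
L = 6.25 × 185.357355 = 1158.483471
V = π·3² × L = 28.274334 × 1158.483471 = 32755.348465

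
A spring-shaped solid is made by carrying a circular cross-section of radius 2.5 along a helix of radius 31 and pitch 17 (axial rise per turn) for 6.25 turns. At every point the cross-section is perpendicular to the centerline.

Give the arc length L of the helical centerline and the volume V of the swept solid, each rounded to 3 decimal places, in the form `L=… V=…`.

2πR = 2π·31 = 194.778745
per-turn = √(194.778745² + 17²) = √(37938.7593 + 289) = √38227.7593 = 195.519204
L = 6.25 × 195.519204 = 1221.995028
V = π·2.5² × L = 19.634954 × 1221.995028 = 23993.816266

L=1221.995 V=23993.816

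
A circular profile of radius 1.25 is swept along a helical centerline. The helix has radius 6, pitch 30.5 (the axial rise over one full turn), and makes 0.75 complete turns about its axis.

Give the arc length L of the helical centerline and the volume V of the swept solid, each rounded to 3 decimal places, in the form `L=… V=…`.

2πR = 2π·6 = 37.699112
per-turn = √(37.699112² + 30.5²) = √(1421.2230 + 930.25) = √2351.4730 = 48.491989
L = 0.75 × 48.491989 = 36.368992
V = π·1.25² × L = 4.908739 × 36.368992 = 178.525872

L=36.369 V=178.526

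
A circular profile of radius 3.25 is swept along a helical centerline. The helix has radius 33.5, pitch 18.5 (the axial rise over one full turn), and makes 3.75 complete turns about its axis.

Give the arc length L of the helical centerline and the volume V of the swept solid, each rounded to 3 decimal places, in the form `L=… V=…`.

L=792.368 V=26293.206

2πR = 2π·33.5 = 210.486708
per-turn = √(210.486708² + 18.5²) = √(44304.6542 + 342.25) = √44646.9042 = 211.298140
L = 3.75 × 211.298140 = 792.368027
V = π·3.25² × L = 33.183072 × 792.368027 = 26293.205599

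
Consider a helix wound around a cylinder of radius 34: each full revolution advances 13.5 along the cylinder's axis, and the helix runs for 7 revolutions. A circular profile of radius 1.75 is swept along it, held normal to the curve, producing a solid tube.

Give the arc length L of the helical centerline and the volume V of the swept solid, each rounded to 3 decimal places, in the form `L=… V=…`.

L=1498.381 V=14416.115

2πR = 2π·34 = 213.628300
per-turn = √(213.628300² + 13.5²) = √(45637.0508 + 182.25) = √45819.3008 = 214.054434
L = 7 × 214.054434 = 1498.381039
V = π·1.75² × L = 9.621128 × 1498.381039 = 14416.115018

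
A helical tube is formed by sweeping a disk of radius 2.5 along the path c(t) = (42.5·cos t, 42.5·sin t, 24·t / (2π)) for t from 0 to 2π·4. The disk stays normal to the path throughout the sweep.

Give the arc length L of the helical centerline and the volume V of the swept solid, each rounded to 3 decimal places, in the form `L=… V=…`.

L=1072.447 V=21057.445

2πR = 2π·42.5 = 267.035376
per-turn = √(267.035376² + 24²) = √(71307.8918 + 576) = √71883.8918 = 268.111715
L = 4 × 268.111715 = 1072.446861
V = π·2.5² × L = 19.634954 × 1072.446861 = 21057.444866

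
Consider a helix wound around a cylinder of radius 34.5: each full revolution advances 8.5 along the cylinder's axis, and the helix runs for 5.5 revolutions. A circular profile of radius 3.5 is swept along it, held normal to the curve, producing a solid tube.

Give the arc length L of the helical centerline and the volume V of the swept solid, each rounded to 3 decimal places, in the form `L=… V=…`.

L=1193.151 V=45917.818

2πR = 2π·34.5 = 216.769893
per-turn = √(216.769893² + 8.5²) = √(46989.1866 + 72.25) = √47061.4366 = 216.936480
L = 5.5 × 216.936480 = 1193.150643
V = π·3.5² × L = 38.484510 × 1193.150643 = 45917.817841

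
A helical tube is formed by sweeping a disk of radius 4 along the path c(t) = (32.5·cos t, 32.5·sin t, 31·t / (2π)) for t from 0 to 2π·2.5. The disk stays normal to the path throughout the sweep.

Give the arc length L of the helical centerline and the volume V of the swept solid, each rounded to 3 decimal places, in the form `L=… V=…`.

L=516.358 V=25954.979

2πR = 2π·32.5 = 204.203522
per-turn = √(204.203522² + 31²) = √(41699.0786 + 961) = √42660.0786 = 206.543164
L = 2.5 × 206.543164 = 516.357910
V = π·4² × L = 50.265482 × 516.357910 = 25954.979467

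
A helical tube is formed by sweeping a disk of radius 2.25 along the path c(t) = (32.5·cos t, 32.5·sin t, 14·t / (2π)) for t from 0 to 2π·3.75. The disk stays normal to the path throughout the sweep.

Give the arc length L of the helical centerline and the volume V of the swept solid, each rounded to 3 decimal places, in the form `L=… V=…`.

L=767.561 V=12207.527

2πR = 2π·32.5 = 204.203522
per-turn = √(204.203522² + 14²) = √(41699.0786 + 196) = √41895.0786 = 204.682873
L = 3.75 × 204.682873 = 767.560775
V = π·2.25² × L = 15.904313 × 767.560775 = 12207.526659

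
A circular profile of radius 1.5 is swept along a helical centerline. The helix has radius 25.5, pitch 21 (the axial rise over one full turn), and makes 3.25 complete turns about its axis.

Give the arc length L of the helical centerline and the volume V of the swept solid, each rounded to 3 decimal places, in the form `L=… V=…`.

L=525.173 V=3712.227

2πR = 2π·25.5 = 160.221225
per-turn = √(160.221225² + 21²) = √(25670.8410 + 441) = √26111.8410 = 161.591587
L = 3.25 × 161.591587 = 525.172658
V = π·1.5² × L = 7.068583 × 525.172658 = 3712.226772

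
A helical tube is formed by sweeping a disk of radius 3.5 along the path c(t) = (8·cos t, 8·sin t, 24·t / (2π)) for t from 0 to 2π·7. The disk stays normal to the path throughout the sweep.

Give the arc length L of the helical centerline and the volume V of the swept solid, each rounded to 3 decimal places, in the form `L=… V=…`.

L=389.908 V=15005.422

2πR = 2π·8 = 50.265482
per-turn = √(50.265482² + 24²) = √(2526.6187 + 576) = √3102.6187 = 55.701156
L = 7 × 55.701156 = 389.908089
V = π·3.5² × L = 38.484510 × 389.908089 = 15005.421740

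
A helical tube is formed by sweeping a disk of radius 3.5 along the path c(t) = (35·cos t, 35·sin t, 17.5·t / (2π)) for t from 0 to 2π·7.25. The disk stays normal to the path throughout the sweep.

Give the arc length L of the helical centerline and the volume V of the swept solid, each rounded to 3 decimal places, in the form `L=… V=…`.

L=1599.399 V=61552.068

2πR = 2π·35 = 219.911486
per-turn = √(219.911486² + 17.5²) = √(48361.0616 + 306.25) = √48667.3116 = 220.606690
L = 7.25 × 220.606690 = 1599.398501
V = π·3.5² × L = 38.484510 × 1599.398501 = 61552.067606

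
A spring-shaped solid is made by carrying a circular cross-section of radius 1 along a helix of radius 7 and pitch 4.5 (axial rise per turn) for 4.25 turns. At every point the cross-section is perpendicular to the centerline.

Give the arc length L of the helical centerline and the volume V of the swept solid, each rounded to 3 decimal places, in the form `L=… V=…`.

2πR = 2π·7 = 43.982297
per-turn = √(43.982297² + 4.5²) = √(1934.4425 + 20.25) = √1954.6925 = 44.211904
L = 4.25 × 44.211904 = 187.900592
V = π·1² × L = 3.141593 × 187.900592 = 590.307121

L=187.901 V=590.307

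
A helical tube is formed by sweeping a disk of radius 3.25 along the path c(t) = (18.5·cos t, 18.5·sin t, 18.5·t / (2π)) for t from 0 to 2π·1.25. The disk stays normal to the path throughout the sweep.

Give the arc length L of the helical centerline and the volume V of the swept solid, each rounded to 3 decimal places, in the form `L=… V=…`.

2πR = 2π·18.5 = 116.238928
per-turn = √(116.238928² + 18.5²) = √(13511.4884 + 342.25) = √13853.7384 = 117.701905
L = 1.25 × 117.701905 = 147.127381
V = π·3.25² × L = 33.183072 × 147.127381 = 4882.138542

L=147.127 V=4882.139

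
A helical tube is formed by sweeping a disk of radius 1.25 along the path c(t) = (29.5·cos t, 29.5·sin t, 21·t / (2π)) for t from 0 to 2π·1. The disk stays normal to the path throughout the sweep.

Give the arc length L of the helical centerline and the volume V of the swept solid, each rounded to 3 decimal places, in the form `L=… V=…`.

2πR = 2π·29.5 = 185.353967
per-turn = √(185.353967² + 21²) = √(34356.0929 + 441) = √34797.0929 = 186.539789
L = 1 × 186.539789 = 186.539789
V = π·1.25² × L = 4.908739 × 186.539789 = 915.675049

L=186.540 V=915.675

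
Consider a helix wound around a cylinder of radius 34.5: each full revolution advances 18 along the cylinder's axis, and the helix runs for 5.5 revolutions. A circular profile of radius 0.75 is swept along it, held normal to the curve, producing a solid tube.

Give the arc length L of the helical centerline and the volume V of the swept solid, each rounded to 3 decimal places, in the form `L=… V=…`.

2πR = 2π·34.5 = 216.769893
per-turn = √(216.769893² + 18²) = √(46989.1866 + 324) = √47313.1866 = 217.515946
L = 5.5 × 217.515946 = 1196.337700
V = π·0.75² × L = 1.767146 × 1196.337700 = 2114.103223

L=1196.338 V=2114.103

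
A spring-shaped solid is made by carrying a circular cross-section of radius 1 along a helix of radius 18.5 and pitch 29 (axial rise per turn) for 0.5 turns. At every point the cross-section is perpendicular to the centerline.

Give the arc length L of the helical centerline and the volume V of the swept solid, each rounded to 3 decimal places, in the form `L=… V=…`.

2πR = 2π·18.5 = 116.238928
per-turn = √(116.238928² + 29²) = √(13511.4884 + 841) = √14352.4884 = 119.801872
L = 0.5 × 119.801872 = 59.900936
V = π·1² × L = 3.141593 × 59.900936 = 188.184340

L=59.901 V=188.184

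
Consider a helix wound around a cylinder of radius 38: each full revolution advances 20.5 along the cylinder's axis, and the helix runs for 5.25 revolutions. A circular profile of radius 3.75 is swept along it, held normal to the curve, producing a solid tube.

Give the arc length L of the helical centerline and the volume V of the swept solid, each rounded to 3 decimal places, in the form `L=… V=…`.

L=1258.107 V=55581.479

2πR = 2π·38 = 238.761042
per-turn = √(238.761042² + 20.5²) = √(57006.8350 + 420.25) = √57427.0850 = 239.639490
L = 5.25 × 239.639490 = 1258.107321
V = π·3.75² × L = 44.178647 × 1258.107321 = 55581.478829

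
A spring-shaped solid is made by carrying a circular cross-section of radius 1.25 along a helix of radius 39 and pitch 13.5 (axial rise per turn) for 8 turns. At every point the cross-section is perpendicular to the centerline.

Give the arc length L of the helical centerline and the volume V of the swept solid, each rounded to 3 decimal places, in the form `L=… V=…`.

2πR = 2π·39 = 245.044227
per-turn = √(245.044227² + 13.5²) = √(60046.6732 + 182.25) = √60228.9232 = 245.415817
L = 8 × 245.415817 = 1963.326535
V = π·1.25² × L = 4.908739 × 1963.326535 = 9637.456592

L=1963.327 V=9637.457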